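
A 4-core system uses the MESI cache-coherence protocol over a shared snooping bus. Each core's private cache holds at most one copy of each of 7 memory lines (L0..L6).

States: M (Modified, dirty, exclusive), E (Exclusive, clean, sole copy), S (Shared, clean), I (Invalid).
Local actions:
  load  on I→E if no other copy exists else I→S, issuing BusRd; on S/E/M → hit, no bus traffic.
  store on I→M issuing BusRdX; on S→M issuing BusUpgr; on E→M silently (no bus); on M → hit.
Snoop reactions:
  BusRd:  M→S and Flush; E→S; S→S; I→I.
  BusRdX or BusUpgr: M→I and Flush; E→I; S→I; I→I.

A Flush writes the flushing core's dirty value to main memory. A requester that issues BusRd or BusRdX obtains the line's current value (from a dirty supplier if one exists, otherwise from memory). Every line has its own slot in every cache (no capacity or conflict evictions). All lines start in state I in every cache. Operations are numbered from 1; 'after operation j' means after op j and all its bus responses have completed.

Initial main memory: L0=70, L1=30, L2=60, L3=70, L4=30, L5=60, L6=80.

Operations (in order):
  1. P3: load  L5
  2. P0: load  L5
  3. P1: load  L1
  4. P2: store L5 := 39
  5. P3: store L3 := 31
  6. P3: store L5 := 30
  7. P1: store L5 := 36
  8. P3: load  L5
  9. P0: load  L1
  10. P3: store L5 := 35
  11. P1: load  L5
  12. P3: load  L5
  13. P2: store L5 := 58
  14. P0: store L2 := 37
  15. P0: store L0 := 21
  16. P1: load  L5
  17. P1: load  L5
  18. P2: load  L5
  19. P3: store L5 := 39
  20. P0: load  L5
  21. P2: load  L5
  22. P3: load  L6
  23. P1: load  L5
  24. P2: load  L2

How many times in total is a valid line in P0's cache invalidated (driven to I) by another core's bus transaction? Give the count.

invalidations = 1

[1] P3: load  L5 | P0:I, P1:I, P2:I, P3:E(60) | bus: BusRd
[2] P0: load  L5 | P0:S(60), P1:I, P2:I, P3:S(60) | bus: BusRd
[3] P1: load  L1 | P0:I, P1:E(30), P2:I, P3:I | bus: BusRd
[4] P2: store L5 := 39 | P0:I, P1:I, P2:M(39), P3:I | bus: BusRdX
[5] P3: store L3 := 31 | P0:I, P1:I, P2:I, P3:M(31) | bus: BusRdX
[6] P3: store L5 := 30 | P0:I, P1:I, P2:I, P3:M(30) | bus: BusRdX,Flush
[7] P1: store L5 := 36 | P0:I, P1:M(36), P2:I, P3:I | bus: BusRdX,Flush
[8] P3: load  L5 | P0:I, P1:S(36), P2:I, P3:S(36) | bus: BusRd,Flush
[9] P0: load  L1 | P0:S(30), P1:S(30), P2:I, P3:I | bus: BusRd
[10] P3: store L5 := 35 | P0:I, P1:I, P2:I, P3:M(35) | bus: BusUpgr
[11] P1: load  L5 | P0:I, P1:S(35), P2:I, P3:S(35) | bus: BusRd,Flush
[12] P3: load  L5 | P0:I, P1:S(35), P2:I, P3:S(35) | bus: none
[13] P2: store L5 := 58 | P0:I, P1:I, P2:M(58), P3:I | bus: BusRdX
[14] P0: store L2 := 37 | P0:M(37), P1:I, P2:I, P3:I | bus: BusRdX
[15] P0: store L0 := 21 | P0:M(21), P1:I, P2:I, P3:I | bus: BusRdX
[16] P1: load  L5 | P0:I, P1:S(58), P2:S(58), P3:I | bus: BusRd,Flush
[17] P1: load  L5 | P0:I, P1:S(58), P2:S(58), P3:I | bus: none
[18] P2: load  L5 | P0:I, P1:S(58), P2:S(58), P3:I | bus: none
[19] P3: store L5 := 39 | P0:I, P1:I, P2:I, P3:M(39) | bus: BusRdX
[20] P0: load  L5 | P0:S(39), P1:I, P2:I, P3:S(39) | bus: BusRd,Flush
[21] P2: load  L5 | P0:S(39), P1:I, P2:S(39), P3:S(39) | bus: BusRd
[22] P3: load  L6 | P0:I, P1:I, P2:I, P3:E(80) | bus: BusRd
[23] P1: load  L5 | P0:S(39), P1:S(39), P2:S(39), P3:S(39) | bus: BusRd
[24] P2: load  L2 | P0:S(37), P1:I, P2:S(37), P3:I | bus: BusRd,Flush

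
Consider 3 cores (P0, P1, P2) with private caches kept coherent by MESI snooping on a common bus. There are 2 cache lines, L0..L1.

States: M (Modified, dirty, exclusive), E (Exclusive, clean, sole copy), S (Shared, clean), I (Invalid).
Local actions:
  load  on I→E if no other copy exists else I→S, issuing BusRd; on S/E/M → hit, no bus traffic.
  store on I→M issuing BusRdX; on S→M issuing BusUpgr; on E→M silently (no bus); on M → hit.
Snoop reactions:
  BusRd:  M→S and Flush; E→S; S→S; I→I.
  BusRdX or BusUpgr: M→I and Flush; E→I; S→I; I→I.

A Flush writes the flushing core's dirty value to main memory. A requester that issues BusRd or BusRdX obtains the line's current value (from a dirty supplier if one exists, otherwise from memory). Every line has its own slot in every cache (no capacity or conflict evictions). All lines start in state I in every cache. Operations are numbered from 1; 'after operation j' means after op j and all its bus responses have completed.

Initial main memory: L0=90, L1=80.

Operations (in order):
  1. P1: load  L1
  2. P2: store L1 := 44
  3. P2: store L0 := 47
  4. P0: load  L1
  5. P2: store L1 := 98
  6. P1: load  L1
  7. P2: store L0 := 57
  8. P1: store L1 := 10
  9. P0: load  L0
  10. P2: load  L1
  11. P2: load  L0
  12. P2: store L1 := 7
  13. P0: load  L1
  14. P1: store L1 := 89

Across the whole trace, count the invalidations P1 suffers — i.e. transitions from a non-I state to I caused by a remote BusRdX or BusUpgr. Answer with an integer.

[1] P1: load  L1 | P0:I, P1:E(80), P2:I | bus: BusRd
[2] P2: store L1 := 44 | P0:I, P1:I, P2:M(44) | bus: BusRdX
[3] P2: store L0 := 47 | P0:I, P1:I, P2:M(47) | bus: BusRdX
[4] P0: load  L1 | P0:S(44), P1:I, P2:S(44) | bus: BusRd,Flush
[5] P2: store L1 := 98 | P0:I, P1:I, P2:M(98) | bus: BusUpgr
[6] P1: load  L1 | P0:I, P1:S(98), P2:S(98) | bus: BusRd,Flush
[7] P2: store L0 := 57 | P0:I, P1:I, P2:M(57) | bus: none
[8] P1: store L1 := 10 | P0:I, P1:M(10), P2:I | bus: BusUpgr
[9] P0: load  L0 | P0:S(57), P1:I, P2:S(57) | bus: BusRd,Flush
[10] P2: load  L1 | P0:I, P1:S(10), P2:S(10) | bus: BusRd,Flush
[11] P2: load  L0 | P0:S(57), P1:I, P2:S(57) | bus: none
[12] P2: store L1 := 7 | P0:I, P1:I, P2:M(7) | bus: BusUpgr
[13] P0: load  L1 | P0:S(7), P1:I, P2:S(7) | bus: BusRd,Flush
[14] P1: store L1 := 89 | P0:I, P1:M(89), P2:I | bus: BusRdX

invalidations = 2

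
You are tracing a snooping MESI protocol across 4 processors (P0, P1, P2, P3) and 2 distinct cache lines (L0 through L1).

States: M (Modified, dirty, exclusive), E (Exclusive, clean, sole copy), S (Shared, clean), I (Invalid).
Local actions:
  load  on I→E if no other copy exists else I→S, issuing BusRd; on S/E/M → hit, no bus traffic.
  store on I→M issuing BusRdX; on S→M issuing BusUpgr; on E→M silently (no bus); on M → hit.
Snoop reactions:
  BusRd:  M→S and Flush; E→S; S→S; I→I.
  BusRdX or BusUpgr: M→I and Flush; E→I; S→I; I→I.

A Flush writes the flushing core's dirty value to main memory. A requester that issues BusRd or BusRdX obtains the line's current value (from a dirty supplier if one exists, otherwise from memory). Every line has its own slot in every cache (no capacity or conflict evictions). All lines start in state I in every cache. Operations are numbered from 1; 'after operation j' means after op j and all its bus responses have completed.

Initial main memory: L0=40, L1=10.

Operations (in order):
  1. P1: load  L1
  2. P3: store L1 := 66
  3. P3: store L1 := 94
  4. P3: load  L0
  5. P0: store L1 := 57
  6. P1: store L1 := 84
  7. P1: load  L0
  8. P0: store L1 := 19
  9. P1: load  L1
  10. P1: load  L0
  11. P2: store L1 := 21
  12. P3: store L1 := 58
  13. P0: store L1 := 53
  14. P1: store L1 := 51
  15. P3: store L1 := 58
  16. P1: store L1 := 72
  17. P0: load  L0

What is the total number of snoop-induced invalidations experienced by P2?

invalidations = 1

step 1: P1: load  L1  ⟶  IEII  (L1)  txn=BusRd  M[L1]=10
step 2: P3: store L1 := 66  ⟶  IIIM  (L1)  txn=BusRdX  M[L1]=10
step 3: P3: store L1 := 94  ⟶  IIIM  (L1)  txn=∅  M[L1]=10
step 4: P3: load  L0  ⟶  IIIE  (L0)  txn=BusRd  M[L0]=40
step 5: P0: store L1 := 57  ⟶  MIII  (L1)  txn=BusRdX+Flush  M[L1]=94
step 6: P1: store L1 := 84  ⟶  IMII  (L1)  txn=BusRdX+Flush  M[L1]=57
step 7: P1: load  L0  ⟶  ISIS  (L0)  txn=BusRd  M[L0]=40
step 8: P0: store L1 := 19  ⟶  MIII  (L1)  txn=BusRdX+Flush  M[L1]=84
step 9: P1: load  L1  ⟶  SSII  (L1)  txn=BusRd+Flush  M[L1]=19
step 10: P1: load  L0  ⟶  ISIS  (L0)  txn=∅  M[L0]=40
step 11: P2: store L1 := 21  ⟶  IIMI  (L1)  txn=BusRdX  M[L1]=19
step 12: P3: store L1 := 58  ⟶  IIIM  (L1)  txn=BusRdX+Flush  M[L1]=21
step 13: P0: store L1 := 53  ⟶  MIII  (L1)  txn=BusRdX+Flush  M[L1]=58
step 14: P1: store L1 := 51  ⟶  IMII  (L1)  txn=BusRdX+Flush  M[L1]=53
step 15: P3: store L1 := 58  ⟶  IIIM  (L1)  txn=BusRdX+Flush  M[L1]=51
step 16: P1: store L1 := 72  ⟶  IMII  (L1)  txn=BusRdX+Flush  M[L1]=58
step 17: P0: load  L0  ⟶  SSIS  (L0)  txn=BusRd  M[L0]=40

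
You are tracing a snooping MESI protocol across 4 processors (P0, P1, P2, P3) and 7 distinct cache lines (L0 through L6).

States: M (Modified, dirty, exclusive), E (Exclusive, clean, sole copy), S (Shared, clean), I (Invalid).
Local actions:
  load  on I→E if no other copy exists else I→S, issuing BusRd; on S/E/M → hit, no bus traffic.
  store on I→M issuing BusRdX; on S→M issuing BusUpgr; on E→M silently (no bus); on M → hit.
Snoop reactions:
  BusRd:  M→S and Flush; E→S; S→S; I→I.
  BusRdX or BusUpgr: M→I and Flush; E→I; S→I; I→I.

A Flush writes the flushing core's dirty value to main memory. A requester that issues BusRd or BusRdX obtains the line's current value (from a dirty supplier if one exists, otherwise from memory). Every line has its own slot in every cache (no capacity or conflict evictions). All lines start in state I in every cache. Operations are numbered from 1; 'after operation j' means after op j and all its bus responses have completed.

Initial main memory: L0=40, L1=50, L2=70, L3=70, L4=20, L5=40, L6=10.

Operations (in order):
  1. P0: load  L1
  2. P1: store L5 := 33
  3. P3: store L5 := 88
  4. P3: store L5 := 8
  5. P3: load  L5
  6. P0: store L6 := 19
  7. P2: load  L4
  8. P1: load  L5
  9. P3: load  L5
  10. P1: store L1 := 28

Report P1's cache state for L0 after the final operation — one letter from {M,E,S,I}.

  op1 P0: load  L1 → E/I/I/I on L1; bus BusRd; mem=50
  op2 P1: store L5 := 33 → I/M/I/I on L5; bus BusRdX; mem=40
  op3 P3: store L5 := 88 → I/I/I/M on L5; bus BusRdX Flush; mem=33
  op4 P3: store L5 := 8 → I/I/I/M on L5; bus (none); mem=33
  op5 P3: load  L5 → I/I/I/M on L5; bus (none); mem=33
  op6 P0: store L6 := 19 → M/I/I/I on L6; bus BusRdX; mem=10
  op7 P2: load  L4 → I/I/E/I on L4; bus BusRd; mem=20
  op8 P1: load  L5 → I/S/I/S on L5; bus BusRd Flush; mem=8
  op9 P3: load  L5 → I/S/I/S on L5; bus (none); mem=8
  op10 P1: store L1 := 28 → I/M/I/I on L1; bus BusRdX; mem=50

state = I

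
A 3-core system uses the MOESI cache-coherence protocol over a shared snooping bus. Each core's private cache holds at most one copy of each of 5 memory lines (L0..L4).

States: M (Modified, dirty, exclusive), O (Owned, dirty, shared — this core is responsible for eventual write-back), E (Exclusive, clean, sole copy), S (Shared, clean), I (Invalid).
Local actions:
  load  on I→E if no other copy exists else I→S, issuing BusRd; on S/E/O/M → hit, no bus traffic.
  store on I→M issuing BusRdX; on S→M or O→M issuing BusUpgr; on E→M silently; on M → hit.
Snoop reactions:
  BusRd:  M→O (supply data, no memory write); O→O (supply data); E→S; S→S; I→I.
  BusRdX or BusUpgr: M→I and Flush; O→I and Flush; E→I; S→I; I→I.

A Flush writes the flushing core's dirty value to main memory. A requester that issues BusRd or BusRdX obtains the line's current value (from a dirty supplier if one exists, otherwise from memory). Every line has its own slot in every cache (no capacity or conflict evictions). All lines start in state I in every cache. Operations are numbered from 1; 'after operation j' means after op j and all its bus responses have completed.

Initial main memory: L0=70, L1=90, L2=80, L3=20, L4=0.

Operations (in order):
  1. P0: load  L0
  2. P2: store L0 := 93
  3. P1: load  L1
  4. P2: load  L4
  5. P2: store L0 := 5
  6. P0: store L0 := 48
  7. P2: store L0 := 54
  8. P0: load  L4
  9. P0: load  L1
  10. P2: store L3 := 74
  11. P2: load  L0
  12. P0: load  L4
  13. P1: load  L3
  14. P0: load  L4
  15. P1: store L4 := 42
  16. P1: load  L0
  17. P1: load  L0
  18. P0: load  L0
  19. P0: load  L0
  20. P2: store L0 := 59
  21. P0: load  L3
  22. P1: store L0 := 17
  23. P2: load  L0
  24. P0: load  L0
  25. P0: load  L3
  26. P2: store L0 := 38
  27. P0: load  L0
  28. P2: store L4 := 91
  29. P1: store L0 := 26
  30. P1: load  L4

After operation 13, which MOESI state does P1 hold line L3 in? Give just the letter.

  op1 P0: load  L0 → E/I/I on L0; bus BusRd; mem=70
  op2 P2: store L0 := 93 → I/I/M on L0; bus BusRdX; mem=70
  op3 P1: load  L1 → I/E/I on L1; bus BusRd; mem=90
  op4 P2: load  L4 → I/I/E on L4; bus BusRd; mem=0
  op5 P2: store L0 := 5 → I/I/M on L0; bus (none); mem=70
  op6 P0: store L0 := 48 → M/I/I on L0; bus BusRdX Flush; mem=5
  op7 P2: store L0 := 54 → I/I/M on L0; bus BusRdX Flush; mem=48
  op8 P0: load  L4 → S/I/S on L4; bus BusRd; mem=0
  op9 P0: load  L1 → S/S/I on L1; bus BusRd; mem=90
  op10 P2: store L3 := 74 → I/I/M on L3; bus BusRdX; mem=20
  op11 P2: load  L0 → I/I/M on L0; bus (none); mem=48
  op12 P0: load  L4 → S/I/S on L4; bus (none); mem=0
  op13 P1: load  L3 → I/S/O on L3; bus BusRd; mem=20
  op14 P0: load  L4 → S/I/S on L4; bus (none); mem=0
  op15 P1: store L4 := 42 → I/M/I on L4; bus BusRdX; mem=0
  op16 P1: load  L0 → I/S/O on L0; bus BusRd; mem=48
  op17 P1: load  L0 → I/S/O on L0; bus (none); mem=48
  op18 P0: load  L0 → S/S/O on L0; bus BusRd; mem=48
  op19 P0: load  L0 → S/S/O on L0; bus (none); mem=48
  op20 P2: store L0 := 59 → I/I/M on L0; bus BusUpgr; mem=48
  op21 P0: load  L3 → S/S/O on L3; bus BusRd; mem=20
  op22 P1: store L0 := 17 → I/M/I on L0; bus BusRdX Flush; mem=59
  op23 P2: load  L0 → I/O/S on L0; bus BusRd; mem=59
  op24 P0: load  L0 → S/O/S on L0; bus BusRd; mem=59
  op25 P0: load  L3 → S/S/O on L3; bus (none); mem=20
  op26 P2: store L0 := 38 → I/I/M on L0; bus BusUpgr Flush; mem=17
  op27 P0: load  L0 → S/I/O on L0; bus BusRd; mem=17
  op28 P2: store L4 := 91 → I/I/M on L4; bus BusRdX Flush; mem=42
  op29 P1: store L0 := 26 → I/M/I on L0; bus BusRdX Flush; mem=38
  op30 P1: load  L4 → I/S/O on L4; bus BusRd; mem=42

state = S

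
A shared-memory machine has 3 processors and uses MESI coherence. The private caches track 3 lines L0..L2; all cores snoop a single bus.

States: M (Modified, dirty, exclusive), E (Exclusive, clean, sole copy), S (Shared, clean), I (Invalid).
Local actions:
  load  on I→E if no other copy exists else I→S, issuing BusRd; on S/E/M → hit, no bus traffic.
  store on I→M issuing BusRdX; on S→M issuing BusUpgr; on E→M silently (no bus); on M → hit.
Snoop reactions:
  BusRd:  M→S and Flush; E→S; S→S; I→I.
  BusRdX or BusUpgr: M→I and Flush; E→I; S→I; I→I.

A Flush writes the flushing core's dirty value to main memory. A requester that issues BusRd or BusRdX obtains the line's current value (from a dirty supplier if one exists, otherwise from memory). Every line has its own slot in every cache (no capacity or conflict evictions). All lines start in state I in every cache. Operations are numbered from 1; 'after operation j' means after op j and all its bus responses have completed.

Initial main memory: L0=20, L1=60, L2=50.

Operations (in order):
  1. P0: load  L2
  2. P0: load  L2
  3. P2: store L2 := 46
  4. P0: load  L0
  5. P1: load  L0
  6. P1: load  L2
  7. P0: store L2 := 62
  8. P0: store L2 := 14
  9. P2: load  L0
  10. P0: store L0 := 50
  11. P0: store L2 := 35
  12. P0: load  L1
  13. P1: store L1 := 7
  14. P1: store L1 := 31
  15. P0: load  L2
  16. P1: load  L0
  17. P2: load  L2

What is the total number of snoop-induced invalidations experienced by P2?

1. P0: load  L2  bus=[BusRd]  L2: P0=E P1=I P2=I  mem[L2]=50
2. P0: load  L2  bus=[-]  L2: P0=E P1=I P2=I  mem[L2]=50
3. P2: store L2 := 46  bus=[BusRdX]  L2: P0=I P1=I P2=M  mem[L2]=50
4. P0: load  L0  bus=[BusRd]  L0: P0=E P1=I P2=I  mem[L0]=20
5. P1: load  L0  bus=[BusRd]  L0: P0=S P1=S P2=I  mem[L0]=20
6. P1: load  L2  bus=[BusRd,Flush]  L2: P0=I P1=S P2=S  mem[L2]=46
7. P0: store L2 := 62  bus=[BusRdX]  L2: P0=M P1=I P2=I  mem[L2]=46
8. P0: store L2 := 14  bus=[-]  L2: P0=M P1=I P2=I  mem[L2]=46
9. P2: load  L0  bus=[BusRd]  L0: P0=S P1=S P2=S  mem[L0]=20
10. P0: store L0 := 50  bus=[BusUpgr]  L0: P0=M P1=I P2=I  mem[L0]=20
11. P0: store L2 := 35  bus=[-]  L2: P0=M P1=I P2=I  mem[L2]=46
12. P0: load  L1  bus=[BusRd]  L1: P0=E P1=I P2=I  mem[L1]=60
13. P1: store L1 := 7  bus=[BusRdX]  L1: P0=I P1=M P2=I  mem[L1]=60
14. P1: store L1 := 31  bus=[-]  L1: P0=I P1=M P2=I  mem[L1]=60
15. P0: load  L2  bus=[-]  L2: P0=M P1=I P2=I  mem[L2]=46
16. P1: load  L0  bus=[BusRd,Flush]  L0: P0=S P1=S P2=I  mem[L0]=50
17. P2: load  L2  bus=[BusRd,Flush]  L2: P0=S P1=I P2=S  mem[L2]=35

invalidations = 2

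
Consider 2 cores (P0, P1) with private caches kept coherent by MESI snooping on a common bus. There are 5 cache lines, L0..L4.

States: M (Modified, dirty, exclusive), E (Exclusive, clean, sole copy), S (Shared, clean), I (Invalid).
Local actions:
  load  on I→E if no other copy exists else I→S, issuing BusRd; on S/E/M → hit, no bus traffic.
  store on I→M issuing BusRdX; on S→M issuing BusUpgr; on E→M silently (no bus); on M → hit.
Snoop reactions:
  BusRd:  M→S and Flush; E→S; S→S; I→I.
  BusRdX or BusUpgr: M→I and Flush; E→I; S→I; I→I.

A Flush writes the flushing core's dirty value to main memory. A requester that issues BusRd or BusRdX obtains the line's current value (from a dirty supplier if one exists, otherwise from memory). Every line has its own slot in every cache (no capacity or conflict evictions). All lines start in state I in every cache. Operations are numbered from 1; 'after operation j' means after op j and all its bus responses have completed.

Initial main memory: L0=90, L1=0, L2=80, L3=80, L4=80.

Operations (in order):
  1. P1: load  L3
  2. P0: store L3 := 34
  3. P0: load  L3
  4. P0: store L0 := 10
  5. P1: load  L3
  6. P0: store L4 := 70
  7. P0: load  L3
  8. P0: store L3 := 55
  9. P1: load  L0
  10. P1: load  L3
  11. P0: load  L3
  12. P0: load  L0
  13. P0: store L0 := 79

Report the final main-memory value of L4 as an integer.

memory[L4] = 80

[1] P1: load  L3 | P0:I, P1:E(80) | bus: BusRd
[2] P0: store L3 := 34 | P0:M(34), P1:I | bus: BusRdX
[3] P0: load  L3 | P0:M(34), P1:I | bus: none
[4] P0: store L0 := 10 | P0:M(10), P1:I | bus: BusRdX
[5] P1: load  L3 | P0:S(34), P1:S(34) | bus: BusRd,Flush
[6] P0: store L4 := 70 | P0:M(70), P1:I | bus: BusRdX
[7] P0: load  L3 | P0:S(34), P1:S(34) | bus: none
[8] P0: store L3 := 55 | P0:M(55), P1:I | bus: BusUpgr
[9] P1: load  L0 | P0:S(10), P1:S(10) | bus: BusRd,Flush
[10] P1: load  L3 | P0:S(55), P1:S(55) | bus: BusRd,Flush
[11] P0: load  L3 | P0:S(55), P1:S(55) | bus: none
[12] P0: load  L0 | P0:S(10), P1:S(10) | bus: none
[13] P0: store L0 := 79 | P0:M(79), P1:I | bus: BusUpgr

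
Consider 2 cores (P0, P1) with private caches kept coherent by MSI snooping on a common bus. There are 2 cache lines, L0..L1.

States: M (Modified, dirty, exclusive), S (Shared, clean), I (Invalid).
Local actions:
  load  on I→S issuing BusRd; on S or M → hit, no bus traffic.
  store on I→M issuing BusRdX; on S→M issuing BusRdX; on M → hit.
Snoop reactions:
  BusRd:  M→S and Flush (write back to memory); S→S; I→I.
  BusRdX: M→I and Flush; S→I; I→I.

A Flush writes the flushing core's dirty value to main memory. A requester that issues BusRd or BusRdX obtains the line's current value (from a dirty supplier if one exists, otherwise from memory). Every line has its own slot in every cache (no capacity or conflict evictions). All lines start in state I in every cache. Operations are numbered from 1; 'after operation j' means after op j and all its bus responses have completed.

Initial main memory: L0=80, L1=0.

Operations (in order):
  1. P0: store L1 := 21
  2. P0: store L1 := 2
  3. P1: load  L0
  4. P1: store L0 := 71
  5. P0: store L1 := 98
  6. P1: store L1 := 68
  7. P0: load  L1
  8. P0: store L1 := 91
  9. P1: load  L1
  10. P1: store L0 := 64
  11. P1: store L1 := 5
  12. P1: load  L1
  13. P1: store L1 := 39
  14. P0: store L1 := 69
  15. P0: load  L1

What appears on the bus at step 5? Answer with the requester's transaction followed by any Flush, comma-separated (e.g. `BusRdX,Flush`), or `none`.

bus = none

1. P0: store L1 := 21  bus=[BusRdX]  L1: P0=M P1=I  mem[L1]=0
2. P0: store L1 := 2  bus=[-]  L1: P0=M P1=I  mem[L1]=0
3. P1: load  L0  bus=[BusRd]  L0: P0=I P1=S  mem[L0]=80
4. P1: store L0 := 71  bus=[BusRdX]  L0: P0=I P1=M  mem[L0]=80
5. P0: store L1 := 98  bus=[-]  L1: P0=M P1=I  mem[L1]=0
6. P1: store L1 := 68  bus=[BusRdX,Flush]  L1: P0=I P1=M  mem[L1]=98
7. P0: load  L1  bus=[BusRd,Flush]  L1: P0=S P1=S  mem[L1]=68
8. P0: store L1 := 91  bus=[BusRdX]  L1: P0=M P1=I  mem[L1]=68
9. P1: load  L1  bus=[BusRd,Flush]  L1: P0=S P1=S  mem[L1]=91
10. P1: store L0 := 64  bus=[-]  L0: P0=I P1=M  mem[L0]=80
11. P1: store L1 := 5  bus=[BusRdX]  L1: P0=I P1=M  mem[L1]=91
12. P1: load  L1  bus=[-]  L1: P0=I P1=M  mem[L1]=91
13. P1: store L1 := 39  bus=[-]  L1: P0=I P1=M  mem[L1]=91
14. P0: store L1 := 69  bus=[BusRdX,Flush]  L1: P0=M P1=I  mem[L1]=39
15. P0: load  L1  bus=[-]  L1: P0=M P1=I  mem[L1]=39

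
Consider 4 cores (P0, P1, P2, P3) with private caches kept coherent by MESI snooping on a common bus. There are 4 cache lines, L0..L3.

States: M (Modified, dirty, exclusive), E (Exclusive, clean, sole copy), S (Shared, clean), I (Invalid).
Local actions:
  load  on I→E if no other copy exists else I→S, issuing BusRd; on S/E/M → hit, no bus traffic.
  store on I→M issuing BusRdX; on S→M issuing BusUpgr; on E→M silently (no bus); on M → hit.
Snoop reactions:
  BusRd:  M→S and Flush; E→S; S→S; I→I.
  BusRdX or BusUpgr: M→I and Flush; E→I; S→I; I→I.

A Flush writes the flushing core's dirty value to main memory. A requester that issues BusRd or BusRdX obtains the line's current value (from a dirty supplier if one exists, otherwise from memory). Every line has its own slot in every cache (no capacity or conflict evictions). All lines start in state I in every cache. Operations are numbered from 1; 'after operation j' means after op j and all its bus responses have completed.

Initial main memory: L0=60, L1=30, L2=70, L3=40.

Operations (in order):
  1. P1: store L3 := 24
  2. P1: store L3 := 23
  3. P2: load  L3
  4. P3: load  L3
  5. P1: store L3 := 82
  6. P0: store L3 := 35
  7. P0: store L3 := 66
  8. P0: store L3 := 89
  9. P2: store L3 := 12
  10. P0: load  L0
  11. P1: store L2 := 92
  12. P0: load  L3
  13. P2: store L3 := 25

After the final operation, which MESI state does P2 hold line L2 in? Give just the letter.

state = I

step 1: P1: store L3 := 24  ⟶  IMII  (L3)  txn=BusRdX  M[L3]=40
step 2: P1: store L3 := 23  ⟶  IMII  (L3)  txn=∅  M[L3]=40
step 3: P2: load  L3  ⟶  ISSI  (L3)  txn=BusRd+Flush  M[L3]=23
step 4: P3: load  L3  ⟶  ISSS  (L3)  txn=BusRd  M[L3]=23
step 5: P1: store L3 := 82  ⟶  IMII  (L3)  txn=BusUpgr  M[L3]=23
step 6: P0: store L3 := 35  ⟶  MIII  (L3)  txn=BusRdX+Flush  M[L3]=82
step 7: P0: store L3 := 66  ⟶  MIII  (L3)  txn=∅  M[L3]=82
step 8: P0: store L3 := 89  ⟶  MIII  (L3)  txn=∅  M[L3]=82
step 9: P2: store L3 := 12  ⟶  IIMI  (L3)  txn=BusRdX+Flush  M[L3]=89
step 10: P0: load  L0  ⟶  EIII  (L0)  txn=BusRd  M[L0]=60
step 11: P1: store L2 := 92  ⟶  IMII  (L2)  txn=BusRdX  M[L2]=70
step 12: P0: load  L3  ⟶  SISI  (L3)  txn=BusRd+Flush  M[L3]=12
step 13: P2: store L3 := 25  ⟶  IIMI  (L3)  txn=BusUpgr  M[L3]=12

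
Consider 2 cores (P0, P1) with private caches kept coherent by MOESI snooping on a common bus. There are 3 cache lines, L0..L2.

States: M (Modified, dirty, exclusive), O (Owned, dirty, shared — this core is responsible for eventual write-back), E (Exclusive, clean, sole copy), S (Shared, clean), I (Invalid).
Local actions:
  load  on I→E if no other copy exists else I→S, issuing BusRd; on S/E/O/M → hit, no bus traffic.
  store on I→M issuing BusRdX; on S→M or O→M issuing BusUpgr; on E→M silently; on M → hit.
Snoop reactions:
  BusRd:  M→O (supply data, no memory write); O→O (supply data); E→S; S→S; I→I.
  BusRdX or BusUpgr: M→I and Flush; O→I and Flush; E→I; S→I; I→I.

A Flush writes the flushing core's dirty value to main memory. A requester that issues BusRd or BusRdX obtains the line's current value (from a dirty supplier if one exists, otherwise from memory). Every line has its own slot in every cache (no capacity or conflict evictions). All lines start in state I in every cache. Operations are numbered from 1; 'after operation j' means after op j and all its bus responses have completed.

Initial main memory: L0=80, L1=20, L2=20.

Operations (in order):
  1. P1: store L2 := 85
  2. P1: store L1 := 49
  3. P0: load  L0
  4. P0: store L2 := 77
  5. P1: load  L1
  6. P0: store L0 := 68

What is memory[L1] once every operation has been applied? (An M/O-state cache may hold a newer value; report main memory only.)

[1] P1: store L2 := 85 | P0:I, P1:M(85) | bus: BusRdX
[2] P1: store L1 := 49 | P0:I, P1:M(49) | bus: BusRdX
[3] P0: load  L0 | P0:E(80), P1:I | bus: BusRd
[4] P0: store L2 := 77 | P0:M(77), P1:I | bus: BusRdX,Flush
[5] P1: load  L1 | P0:I, P1:M(49) | bus: none
[6] P0: store L0 := 68 | P0:M(68), P1:I | bus: none

memory[L1] = 20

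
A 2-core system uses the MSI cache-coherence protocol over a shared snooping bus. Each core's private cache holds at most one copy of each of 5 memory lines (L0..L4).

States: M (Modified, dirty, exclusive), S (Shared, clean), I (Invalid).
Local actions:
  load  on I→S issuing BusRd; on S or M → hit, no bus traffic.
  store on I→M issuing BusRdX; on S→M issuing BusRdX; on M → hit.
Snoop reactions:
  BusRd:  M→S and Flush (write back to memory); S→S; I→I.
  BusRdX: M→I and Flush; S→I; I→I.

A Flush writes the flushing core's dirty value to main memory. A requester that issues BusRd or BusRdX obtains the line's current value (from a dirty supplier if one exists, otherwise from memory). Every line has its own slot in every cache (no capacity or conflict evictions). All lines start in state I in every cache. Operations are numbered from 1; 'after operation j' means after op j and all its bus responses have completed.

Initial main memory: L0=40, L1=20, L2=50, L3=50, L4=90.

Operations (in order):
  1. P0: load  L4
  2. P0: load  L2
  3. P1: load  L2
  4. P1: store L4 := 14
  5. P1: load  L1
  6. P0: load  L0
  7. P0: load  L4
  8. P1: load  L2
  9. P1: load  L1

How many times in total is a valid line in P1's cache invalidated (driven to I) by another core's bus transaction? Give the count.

invalidations = 0

  op1 P0: load  L4 → S/I on L4; bus BusRd; mem=90
  op2 P0: load  L2 → S/I on L2; bus BusRd; mem=50
  op3 P1: load  L2 → S/S on L2; bus BusRd; mem=50
  op4 P1: store L4 := 14 → I/M on L4; bus BusRdX; mem=90
  op5 P1: load  L1 → I/S on L1; bus BusRd; mem=20
  op6 P0: load  L0 → S/I on L0; bus BusRd; mem=40
  op7 P0: load  L4 → S/S on L4; bus BusRd Flush; mem=14
  op8 P1: load  L2 → S/S on L2; bus (none); mem=50
  op9 P1: load  L1 → I/S on L1; bus (none); mem=20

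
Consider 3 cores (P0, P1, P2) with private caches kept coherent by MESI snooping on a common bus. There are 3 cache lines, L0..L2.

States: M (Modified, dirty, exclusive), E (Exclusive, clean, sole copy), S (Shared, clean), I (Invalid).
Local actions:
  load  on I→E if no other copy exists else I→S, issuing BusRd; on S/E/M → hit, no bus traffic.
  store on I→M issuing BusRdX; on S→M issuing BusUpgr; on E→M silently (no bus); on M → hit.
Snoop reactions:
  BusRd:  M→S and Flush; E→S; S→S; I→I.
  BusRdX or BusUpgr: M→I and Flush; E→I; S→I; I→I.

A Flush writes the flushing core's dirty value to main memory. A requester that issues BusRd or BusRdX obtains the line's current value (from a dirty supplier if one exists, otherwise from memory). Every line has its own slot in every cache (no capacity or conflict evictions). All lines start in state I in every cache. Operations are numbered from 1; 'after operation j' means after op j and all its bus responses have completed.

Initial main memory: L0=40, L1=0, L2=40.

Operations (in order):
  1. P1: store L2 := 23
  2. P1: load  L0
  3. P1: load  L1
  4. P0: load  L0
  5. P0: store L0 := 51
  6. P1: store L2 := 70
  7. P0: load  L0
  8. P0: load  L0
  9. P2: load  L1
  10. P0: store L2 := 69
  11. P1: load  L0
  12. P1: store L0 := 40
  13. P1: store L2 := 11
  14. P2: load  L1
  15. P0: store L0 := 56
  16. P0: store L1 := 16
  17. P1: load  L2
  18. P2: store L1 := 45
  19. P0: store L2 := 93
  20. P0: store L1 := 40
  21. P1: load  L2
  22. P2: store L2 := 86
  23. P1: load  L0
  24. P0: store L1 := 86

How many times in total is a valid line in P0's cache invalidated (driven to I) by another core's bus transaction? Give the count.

  op1 P1: store L2 := 23 → I/M/I on L2; bus BusRdX; mem=40
  op2 P1: load  L0 → I/E/I on L0; bus BusRd; mem=40
  op3 P1: load  L1 → I/E/I on L1; bus BusRd; mem=0
  op4 P0: load  L0 → S/S/I on L0; bus BusRd; mem=40
  op5 P0: store L0 := 51 → M/I/I on L0; bus BusUpgr; mem=40
  op6 P1: store L2 := 70 → I/M/I on L2; bus (none); mem=40
  op7 P0: load  L0 → M/I/I on L0; bus (none); mem=40
  op8 P0: load  L0 → M/I/I on L0; bus (none); mem=40
  op9 P2: load  L1 → I/S/S on L1; bus BusRd; mem=0
  op10 P0: store L2 := 69 → M/I/I on L2; bus BusRdX Flush; mem=70
  op11 P1: load  L0 → S/S/I on L0; bus BusRd Flush; mem=51
  op12 P1: store L0 := 40 → I/M/I on L0; bus BusUpgr; mem=51
  op13 P1: store L2 := 11 → I/M/I on L2; bus BusRdX Flush; mem=69
  op14 P2: load  L1 → I/S/S on L1; bus (none); mem=0
  op15 P0: store L0 := 56 → M/I/I on L0; bus BusRdX Flush; mem=40
  op16 P0: store L1 := 16 → M/I/I on L1; bus BusRdX; mem=0
  op17 P1: load  L2 → I/M/I on L2; bus (none); mem=69
  op18 P2: store L1 := 45 → I/I/M on L1; bus BusRdX Flush; mem=16
  op19 P0: store L2 := 93 → M/I/I on L2; bus BusRdX Flush; mem=11
  op20 P0: store L1 := 40 → M/I/I on L1; bus BusRdX Flush; mem=45
  op21 P1: load  L2 → S/S/I on L2; bus BusRd Flush; mem=93
  op22 P2: store L2 := 86 → I/I/M on L2; bus BusRdX; mem=93
  op23 P1: load  L0 → S/S/I on L0; bus BusRd Flush; mem=56
  op24 P0: store L1 := 86 → M/I/I on L1; bus (none); mem=45

invalidations = 4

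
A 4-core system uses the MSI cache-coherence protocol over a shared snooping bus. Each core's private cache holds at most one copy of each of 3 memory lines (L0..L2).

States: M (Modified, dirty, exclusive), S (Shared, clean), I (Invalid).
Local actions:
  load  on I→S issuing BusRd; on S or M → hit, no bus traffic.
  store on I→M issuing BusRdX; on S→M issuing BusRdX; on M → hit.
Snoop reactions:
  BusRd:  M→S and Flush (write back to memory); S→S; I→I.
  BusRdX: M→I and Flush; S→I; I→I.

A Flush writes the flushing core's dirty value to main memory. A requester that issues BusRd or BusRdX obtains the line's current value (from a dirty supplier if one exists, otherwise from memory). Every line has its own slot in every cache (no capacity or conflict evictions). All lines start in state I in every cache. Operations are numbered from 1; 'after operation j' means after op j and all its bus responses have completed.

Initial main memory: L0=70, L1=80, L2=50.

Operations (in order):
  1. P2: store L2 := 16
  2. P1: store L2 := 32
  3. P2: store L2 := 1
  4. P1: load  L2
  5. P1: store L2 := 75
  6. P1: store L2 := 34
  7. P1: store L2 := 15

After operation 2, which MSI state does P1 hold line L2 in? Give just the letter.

step 1: P2: store L2 := 16  ⟶  IIMI  (L2)  txn=BusRdX  M[L2]=50
step 2: P1: store L2 := 32  ⟶  IMII  (L2)  txn=BusRdX+Flush  M[L2]=16
step 3: P2: store L2 := 1  ⟶  IIMI  (L2)  txn=BusRdX+Flush  M[L2]=32
step 4: P1: load  L2  ⟶  ISSI  (L2)  txn=BusRd+Flush  M[L2]=1
step 5: P1: store L2 := 75  ⟶  IMII  (L2)  txn=BusRdX  M[L2]=1
step 6: P1: store L2 := 34  ⟶  IMII  (L2)  txn=∅  M[L2]=1
step 7: P1: store L2 := 15  ⟶  IMII  (L2)  txn=∅  M[L2]=1

state = M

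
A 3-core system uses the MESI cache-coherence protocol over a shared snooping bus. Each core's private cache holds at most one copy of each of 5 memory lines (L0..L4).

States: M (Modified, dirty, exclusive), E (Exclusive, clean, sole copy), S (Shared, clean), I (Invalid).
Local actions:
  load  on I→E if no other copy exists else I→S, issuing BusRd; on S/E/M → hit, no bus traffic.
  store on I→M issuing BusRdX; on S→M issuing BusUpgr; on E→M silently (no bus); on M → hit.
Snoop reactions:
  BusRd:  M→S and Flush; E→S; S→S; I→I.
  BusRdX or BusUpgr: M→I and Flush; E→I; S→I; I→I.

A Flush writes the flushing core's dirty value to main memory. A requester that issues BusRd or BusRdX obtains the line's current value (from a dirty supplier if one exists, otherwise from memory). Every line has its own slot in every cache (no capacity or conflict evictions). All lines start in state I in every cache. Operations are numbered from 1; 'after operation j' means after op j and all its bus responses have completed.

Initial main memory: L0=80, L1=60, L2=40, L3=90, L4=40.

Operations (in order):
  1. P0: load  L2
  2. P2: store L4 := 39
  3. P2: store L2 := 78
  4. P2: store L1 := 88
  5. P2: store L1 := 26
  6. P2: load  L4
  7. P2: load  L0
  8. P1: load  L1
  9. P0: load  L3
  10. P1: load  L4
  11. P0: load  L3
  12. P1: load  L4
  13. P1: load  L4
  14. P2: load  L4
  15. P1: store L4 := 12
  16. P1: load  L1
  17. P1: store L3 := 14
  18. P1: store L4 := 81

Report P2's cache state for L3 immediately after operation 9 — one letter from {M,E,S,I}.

state = I

step 1: P0: load  L2  ⟶  EII  (L2)  txn=BusRd  M[L2]=40
step 2: P2: store L4 := 39  ⟶  IIM  (L4)  txn=BusRdX  M[L4]=40
step 3: P2: store L2 := 78  ⟶  IIM  (L2)  txn=BusRdX  M[L2]=40
step 4: P2: store L1 := 88  ⟶  IIM  (L1)  txn=BusRdX  M[L1]=60
step 5: P2: store L1 := 26  ⟶  IIM  (L1)  txn=∅  M[L1]=60
step 6: P2: load  L4  ⟶  IIM  (L4)  txn=∅  M[L4]=40
step 7: P2: load  L0  ⟶  IIE  (L0)  txn=BusRd  M[L0]=80
step 8: P1: load  L1  ⟶  ISS  (L1)  txn=BusRd+Flush  M[L1]=26
step 9: P0: load  L3  ⟶  EII  (L3)  txn=BusRd  M[L3]=90
step 10: P1: load  L4  ⟶  ISS  (L4)  txn=BusRd+Flush  M[L4]=39
step 11: P0: load  L3  ⟶  EII  (L3)  txn=∅  M[L3]=90
step 12: P1: load  L4  ⟶  ISS  (L4)  txn=∅  M[L4]=39
step 13: P1: load  L4  ⟶  ISS  (L4)  txn=∅  M[L4]=39
step 14: P2: load  L4  ⟶  ISS  (L4)  txn=∅  M[L4]=39
step 15: P1: store L4 := 12  ⟶  IMI  (L4)  txn=BusUpgr  M[L4]=39
step 16: P1: load  L1  ⟶  ISS  (L1)  txn=∅  M[L1]=26
step 17: P1: store L3 := 14  ⟶  IMI  (L3)  txn=BusRdX  M[L3]=90
step 18: P1: store L4 := 81  ⟶  IMI  (L4)  txn=∅  M[L4]=39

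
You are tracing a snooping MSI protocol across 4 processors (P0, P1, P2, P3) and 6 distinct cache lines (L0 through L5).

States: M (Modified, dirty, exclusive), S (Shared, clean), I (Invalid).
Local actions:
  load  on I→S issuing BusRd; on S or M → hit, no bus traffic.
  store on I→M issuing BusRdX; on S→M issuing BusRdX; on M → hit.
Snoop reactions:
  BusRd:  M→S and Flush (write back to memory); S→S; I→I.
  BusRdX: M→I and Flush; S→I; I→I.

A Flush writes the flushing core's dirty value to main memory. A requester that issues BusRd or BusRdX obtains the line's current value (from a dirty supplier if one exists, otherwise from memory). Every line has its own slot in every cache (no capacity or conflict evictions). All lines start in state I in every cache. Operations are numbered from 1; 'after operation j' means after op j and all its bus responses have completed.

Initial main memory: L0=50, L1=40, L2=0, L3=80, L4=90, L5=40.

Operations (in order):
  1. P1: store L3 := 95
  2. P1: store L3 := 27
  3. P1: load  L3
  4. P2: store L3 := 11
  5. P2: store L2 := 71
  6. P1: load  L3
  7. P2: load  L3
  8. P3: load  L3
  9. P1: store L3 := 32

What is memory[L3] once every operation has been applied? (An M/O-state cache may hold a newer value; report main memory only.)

memory[L3] = 11

[1] P1: store L3 := 95 | P0:I, P1:M(95), P2:I, P3:I | bus: BusRdX
[2] P1: store L3 := 27 | P0:I, P1:M(27), P2:I, P3:I | bus: none
[3] P1: load  L3 | P0:I, P1:M(27), P2:I, P3:I | bus: none
[4] P2: store L3 := 11 | P0:I, P1:I, P2:M(11), P3:I | bus: BusRdX,Flush
[5] P2: store L2 := 71 | P0:I, P1:I, P2:M(71), P3:I | bus: BusRdX
[6] P1: load  L3 | P0:I, P1:S(11), P2:S(11), P3:I | bus: BusRd,Flush
[7] P2: load  L3 | P0:I, P1:S(11), P2:S(11), P3:I | bus: none
[8] P3: load  L3 | P0:I, P1:S(11), P2:S(11), P3:S(11) | bus: BusRd
[9] P1: store L3 := 32 | P0:I, P1:M(32), P2:I, P3:I | bus: BusRdX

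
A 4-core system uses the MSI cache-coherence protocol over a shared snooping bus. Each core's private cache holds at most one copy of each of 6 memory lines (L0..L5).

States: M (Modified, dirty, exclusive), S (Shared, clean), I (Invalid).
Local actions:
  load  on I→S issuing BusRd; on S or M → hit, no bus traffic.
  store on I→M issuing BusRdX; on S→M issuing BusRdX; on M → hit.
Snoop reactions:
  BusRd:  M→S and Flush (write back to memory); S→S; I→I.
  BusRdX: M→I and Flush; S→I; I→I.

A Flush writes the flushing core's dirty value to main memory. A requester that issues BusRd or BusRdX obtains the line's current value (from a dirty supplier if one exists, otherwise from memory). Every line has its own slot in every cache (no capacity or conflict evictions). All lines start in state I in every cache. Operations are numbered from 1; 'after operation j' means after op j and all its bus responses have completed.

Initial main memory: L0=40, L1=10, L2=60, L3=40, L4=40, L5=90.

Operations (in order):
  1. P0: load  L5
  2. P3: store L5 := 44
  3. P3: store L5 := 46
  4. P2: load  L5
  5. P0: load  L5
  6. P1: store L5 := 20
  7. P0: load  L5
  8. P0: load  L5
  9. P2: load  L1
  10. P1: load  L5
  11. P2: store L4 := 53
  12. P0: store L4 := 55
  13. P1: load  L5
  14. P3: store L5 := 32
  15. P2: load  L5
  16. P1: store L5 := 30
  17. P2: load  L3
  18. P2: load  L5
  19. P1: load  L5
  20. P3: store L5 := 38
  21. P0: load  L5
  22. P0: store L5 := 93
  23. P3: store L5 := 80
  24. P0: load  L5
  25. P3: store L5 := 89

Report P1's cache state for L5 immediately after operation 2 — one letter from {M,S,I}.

[1] P0: load  L5 | P0:S(90), P1:I, P2:I, P3:I | bus: BusRd
[2] P3: store L5 := 44 | P0:I, P1:I, P2:I, P3:M(44) | bus: BusRdX
[3] P3: store L5 := 46 | P0:I, P1:I, P2:I, P3:M(46) | bus: none
[4] P2: load  L5 | P0:I, P1:I, P2:S(46), P3:S(46) | bus: BusRd,Flush
[5] P0: load  L5 | P0:S(46), P1:I, P2:S(46), P3:S(46) | bus: BusRd
[6] P1: store L5 := 20 | P0:I, P1:M(20), P2:I, P3:I | bus: BusRdX
[7] P0: load  L5 | P0:S(20), P1:S(20), P2:I, P3:I | bus: BusRd,Flush
[8] P0: load  L5 | P0:S(20), P1:S(20), P2:I, P3:I | bus: none
[9] P2: load  L1 | P0:I, P1:I, P2:S(10), P3:I | bus: BusRd
[10] P1: load  L5 | P0:S(20), P1:S(20), P2:I, P3:I | bus: none
[11] P2: store L4 := 53 | P0:I, P1:I, P2:M(53), P3:I | bus: BusRdX
[12] P0: store L4 := 55 | P0:M(55), P1:I, P2:I, P3:I | bus: BusRdX,Flush
[13] P1: load  L5 | P0:S(20), P1:S(20), P2:I, P3:I | bus: none
[14] P3: store L5 := 32 | P0:I, P1:I, P2:I, P3:M(32) | bus: BusRdX
[15] P2: load  L5 | P0:I, P1:I, P2:S(32), P3:S(32) | bus: BusRd,Flush
[16] P1: store L5 := 30 | P0:I, P1:M(30), P2:I, P3:I | bus: BusRdX
[17] P2: load  L3 | P0:I, P1:I, P2:S(40), P3:I | bus: BusRd
[18] P2: load  L5 | P0:I, P1:S(30), P2:S(30), P3:I | bus: BusRd,Flush
[19] P1: load  L5 | P0:I, P1:S(30), P2:S(30), P3:I | bus: none
[20] P3: store L5 := 38 | P0:I, P1:I, P2:I, P3:M(38) | bus: BusRdX
[21] P0: load  L5 | P0:S(38), P1:I, P2:I, P3:S(38) | bus: BusRd,Flush
[22] P0: store L5 := 93 | P0:M(93), P1:I, P2:I, P3:I | bus: BusRdX
[23] P3: store L5 := 80 | P0:I, P1:I, P2:I, P3:M(80) | bus: BusRdX,Flush
[24] P0: load  L5 | P0:S(80), P1:I, P2:I, P3:S(80) | bus: BusRd,Flush
[25] P3: store L5 := 89 | P0:I, P1:I, P2:I, P3:M(89) | bus: BusRdX

state = I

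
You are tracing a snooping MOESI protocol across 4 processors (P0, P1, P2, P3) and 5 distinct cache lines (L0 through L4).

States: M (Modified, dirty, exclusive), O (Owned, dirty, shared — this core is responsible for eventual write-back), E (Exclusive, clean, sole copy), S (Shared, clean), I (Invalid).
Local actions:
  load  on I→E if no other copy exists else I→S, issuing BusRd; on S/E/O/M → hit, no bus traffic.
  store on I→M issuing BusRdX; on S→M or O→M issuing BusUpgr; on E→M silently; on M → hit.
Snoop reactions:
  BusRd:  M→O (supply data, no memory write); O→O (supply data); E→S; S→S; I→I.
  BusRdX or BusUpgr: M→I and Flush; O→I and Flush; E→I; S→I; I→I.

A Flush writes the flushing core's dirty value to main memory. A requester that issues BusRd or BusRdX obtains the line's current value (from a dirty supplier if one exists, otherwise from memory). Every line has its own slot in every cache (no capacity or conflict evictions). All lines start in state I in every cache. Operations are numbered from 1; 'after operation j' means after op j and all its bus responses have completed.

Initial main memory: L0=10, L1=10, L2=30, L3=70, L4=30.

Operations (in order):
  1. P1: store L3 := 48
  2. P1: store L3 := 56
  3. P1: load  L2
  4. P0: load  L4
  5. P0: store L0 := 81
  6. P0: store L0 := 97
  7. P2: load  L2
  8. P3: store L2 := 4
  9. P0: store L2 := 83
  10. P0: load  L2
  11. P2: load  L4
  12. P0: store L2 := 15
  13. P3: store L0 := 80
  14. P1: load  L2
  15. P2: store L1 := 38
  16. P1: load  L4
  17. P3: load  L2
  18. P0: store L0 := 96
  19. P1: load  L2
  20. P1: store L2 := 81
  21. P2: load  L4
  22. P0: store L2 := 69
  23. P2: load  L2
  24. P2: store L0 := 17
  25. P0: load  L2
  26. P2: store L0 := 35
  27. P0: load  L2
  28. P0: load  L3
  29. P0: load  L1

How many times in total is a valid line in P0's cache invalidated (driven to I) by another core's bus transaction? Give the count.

[1] P1: store L3 := 48 | P0:I, P1:M(48), P2:I, P3:I | bus: BusRdX
[2] P1: store L3 := 56 | P0:I, P1:M(56), P2:I, P3:I | bus: none
[3] P1: load  L2 | P0:I, P1:E(30), P2:I, P3:I | bus: BusRd
[4] P0: load  L4 | P0:E(30), P1:I, P2:I, P3:I | bus: BusRd
[5] P0: store L0 := 81 | P0:M(81), P1:I, P2:I, P3:I | bus: BusRdX
[6] P0: store L0 := 97 | P0:M(97), P1:I, P2:I, P3:I | bus: none
[7] P2: load  L2 | P0:I, P1:S(30), P2:S(30), P3:I | bus: BusRd
[8] P3: store L2 := 4 | P0:I, P1:I, P2:I, P3:M(4) | bus: BusRdX
[9] P0: store L2 := 83 | P0:M(83), P1:I, P2:I, P3:I | bus: BusRdX,Flush
[10] P0: load  L2 | P0:M(83), P1:I, P2:I, P3:I | bus: none
[11] P2: load  L4 | P0:S(30), P1:I, P2:S(30), P3:I | bus: BusRd
[12] P0: store L2 := 15 | P0:M(15), P1:I, P2:I, P3:I | bus: none
[13] P3: store L0 := 80 | P0:I, P1:I, P2:I, P3:M(80) | bus: BusRdX,Flush
[14] P1: load  L2 | P0:O(15), P1:S(15), P2:I, P3:I | bus: BusRd
[15] P2: store L1 := 38 | P0:I, P1:I, P2:M(38), P3:I | bus: BusRdX
[16] P1: load  L4 | P0:S(30), P1:S(30), P2:S(30), P3:I | bus: BusRd
[17] P3: load  L2 | P0:O(15), P1:S(15), P2:I, P3:S(15) | bus: BusRd
[18] P0: store L0 := 96 | P0:M(96), P1:I, P2:I, P3:I | bus: BusRdX,Flush
[19] P1: load  L2 | P0:O(15), P1:S(15), P2:I, P3:S(15) | bus: none
[20] P1: store L2 := 81 | P0:I, P1:M(81), P2:I, P3:I | bus: BusUpgr,Flush
[21] P2: load  L4 | P0:S(30), P1:S(30), P2:S(30), P3:I | bus: none
[22] P0: store L2 := 69 | P0:M(69), P1:I, P2:I, P3:I | bus: BusRdX,Flush
[23] P2: load  L2 | P0:O(69), P1:I, P2:S(69), P3:I | bus: BusRd
[24] P2: store L0 := 17 | P0:I, P1:I, P2:M(17), P3:I | bus: BusRdX,Flush
[25] P0: load  L2 | P0:O(69), P1:I, P2:S(69), P3:I | bus: none
[26] P2: store L0 := 35 | P0:I, P1:I, P2:M(35), P3:I | bus: none
[27] P0: load  L2 | P0:O(69), P1:I, P2:S(69), P3:I | bus: none
[28] P0: load  L3 | P0:S(56), P1:O(56), P2:I, P3:I | bus: BusRd
[29] P0: load  L1 | P0:S(38), P1:I, P2:O(38), P3:I | bus: BusRd

invalidations = 3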